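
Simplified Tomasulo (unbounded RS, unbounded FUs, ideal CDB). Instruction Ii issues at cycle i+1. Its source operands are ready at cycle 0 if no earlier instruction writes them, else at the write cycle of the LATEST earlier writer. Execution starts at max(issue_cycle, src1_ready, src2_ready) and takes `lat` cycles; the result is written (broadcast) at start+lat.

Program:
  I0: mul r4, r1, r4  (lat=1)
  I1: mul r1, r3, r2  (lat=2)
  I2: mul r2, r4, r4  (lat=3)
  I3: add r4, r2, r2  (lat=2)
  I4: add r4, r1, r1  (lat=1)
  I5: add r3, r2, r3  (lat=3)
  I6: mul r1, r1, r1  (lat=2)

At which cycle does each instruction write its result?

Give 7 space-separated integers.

I0 mul r4: issue@1 deps=(None,None) exec_start@1 write@2
I1 mul r1: issue@2 deps=(None,None) exec_start@2 write@4
I2 mul r2: issue@3 deps=(0,0) exec_start@3 write@6
I3 add r4: issue@4 deps=(2,2) exec_start@6 write@8
I4 add r4: issue@5 deps=(1,1) exec_start@5 write@6
I5 add r3: issue@6 deps=(2,None) exec_start@6 write@9
I6 mul r1: issue@7 deps=(1,1) exec_start@7 write@9

Answer: 2 4 6 8 6 9 9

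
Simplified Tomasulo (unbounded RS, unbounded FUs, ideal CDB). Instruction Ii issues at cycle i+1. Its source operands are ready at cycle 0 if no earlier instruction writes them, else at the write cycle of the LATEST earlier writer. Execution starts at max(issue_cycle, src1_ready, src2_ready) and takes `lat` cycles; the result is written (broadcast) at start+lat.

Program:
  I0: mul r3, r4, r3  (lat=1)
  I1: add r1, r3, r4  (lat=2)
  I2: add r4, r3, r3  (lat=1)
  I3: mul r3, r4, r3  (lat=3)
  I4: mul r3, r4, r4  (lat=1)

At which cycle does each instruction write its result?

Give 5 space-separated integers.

I0 mul r3: issue@1 deps=(None,None) exec_start@1 write@2
I1 add r1: issue@2 deps=(0,None) exec_start@2 write@4
I2 add r4: issue@3 deps=(0,0) exec_start@3 write@4
I3 mul r3: issue@4 deps=(2,0) exec_start@4 write@7
I4 mul r3: issue@5 deps=(2,2) exec_start@5 write@6

Answer: 2 4 4 7 6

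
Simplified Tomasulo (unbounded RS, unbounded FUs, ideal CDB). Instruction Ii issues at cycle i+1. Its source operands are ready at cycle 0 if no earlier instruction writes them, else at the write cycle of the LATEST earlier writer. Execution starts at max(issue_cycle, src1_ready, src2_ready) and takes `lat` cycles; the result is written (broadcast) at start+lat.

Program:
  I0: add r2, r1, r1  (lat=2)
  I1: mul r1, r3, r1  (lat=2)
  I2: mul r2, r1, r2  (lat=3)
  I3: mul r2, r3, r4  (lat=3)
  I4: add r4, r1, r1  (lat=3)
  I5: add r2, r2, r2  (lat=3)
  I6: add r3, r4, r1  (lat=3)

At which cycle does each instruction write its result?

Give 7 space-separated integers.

Answer: 3 4 7 7 8 10 11

Derivation:
I0 add r2: issue@1 deps=(None,None) exec_start@1 write@3
I1 mul r1: issue@2 deps=(None,None) exec_start@2 write@4
I2 mul r2: issue@3 deps=(1,0) exec_start@4 write@7
I3 mul r2: issue@4 deps=(None,None) exec_start@4 write@7
I4 add r4: issue@5 deps=(1,1) exec_start@5 write@8
I5 add r2: issue@6 deps=(3,3) exec_start@7 write@10
I6 add r3: issue@7 deps=(4,1) exec_start@8 write@11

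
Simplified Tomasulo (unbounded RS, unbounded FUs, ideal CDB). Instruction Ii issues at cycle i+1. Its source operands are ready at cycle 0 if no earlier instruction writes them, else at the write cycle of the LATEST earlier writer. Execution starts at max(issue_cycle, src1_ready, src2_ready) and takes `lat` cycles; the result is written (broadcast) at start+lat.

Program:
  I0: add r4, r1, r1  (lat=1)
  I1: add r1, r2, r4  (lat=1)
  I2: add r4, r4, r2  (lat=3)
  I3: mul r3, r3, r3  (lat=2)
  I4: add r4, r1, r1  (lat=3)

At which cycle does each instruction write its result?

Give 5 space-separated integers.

Answer: 2 3 6 6 8

Derivation:
I0 add r4: issue@1 deps=(None,None) exec_start@1 write@2
I1 add r1: issue@2 deps=(None,0) exec_start@2 write@3
I2 add r4: issue@3 deps=(0,None) exec_start@3 write@6
I3 mul r3: issue@4 deps=(None,None) exec_start@4 write@6
I4 add r4: issue@5 deps=(1,1) exec_start@5 write@8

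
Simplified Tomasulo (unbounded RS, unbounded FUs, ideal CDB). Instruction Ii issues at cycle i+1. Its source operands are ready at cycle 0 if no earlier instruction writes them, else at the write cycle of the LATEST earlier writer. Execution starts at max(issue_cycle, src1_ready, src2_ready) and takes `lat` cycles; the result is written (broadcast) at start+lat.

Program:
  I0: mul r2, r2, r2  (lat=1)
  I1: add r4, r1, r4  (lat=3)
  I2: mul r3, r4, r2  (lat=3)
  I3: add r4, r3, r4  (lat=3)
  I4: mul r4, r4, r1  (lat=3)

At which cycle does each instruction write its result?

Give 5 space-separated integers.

I0 mul r2: issue@1 deps=(None,None) exec_start@1 write@2
I1 add r4: issue@2 deps=(None,None) exec_start@2 write@5
I2 mul r3: issue@3 deps=(1,0) exec_start@5 write@8
I3 add r4: issue@4 deps=(2,1) exec_start@8 write@11
I4 mul r4: issue@5 deps=(3,None) exec_start@11 write@14

Answer: 2 5 8 11 14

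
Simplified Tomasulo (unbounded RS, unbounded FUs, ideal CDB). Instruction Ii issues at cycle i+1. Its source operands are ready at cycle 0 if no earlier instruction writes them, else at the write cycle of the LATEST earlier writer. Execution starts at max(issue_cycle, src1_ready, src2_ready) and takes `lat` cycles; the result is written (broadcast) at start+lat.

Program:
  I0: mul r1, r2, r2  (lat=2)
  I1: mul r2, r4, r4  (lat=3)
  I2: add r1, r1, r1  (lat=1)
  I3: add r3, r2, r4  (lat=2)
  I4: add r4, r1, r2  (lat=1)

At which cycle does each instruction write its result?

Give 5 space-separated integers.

Answer: 3 5 4 7 6

Derivation:
I0 mul r1: issue@1 deps=(None,None) exec_start@1 write@3
I1 mul r2: issue@2 deps=(None,None) exec_start@2 write@5
I2 add r1: issue@3 deps=(0,0) exec_start@3 write@4
I3 add r3: issue@4 deps=(1,None) exec_start@5 write@7
I4 add r4: issue@5 deps=(2,1) exec_start@5 write@6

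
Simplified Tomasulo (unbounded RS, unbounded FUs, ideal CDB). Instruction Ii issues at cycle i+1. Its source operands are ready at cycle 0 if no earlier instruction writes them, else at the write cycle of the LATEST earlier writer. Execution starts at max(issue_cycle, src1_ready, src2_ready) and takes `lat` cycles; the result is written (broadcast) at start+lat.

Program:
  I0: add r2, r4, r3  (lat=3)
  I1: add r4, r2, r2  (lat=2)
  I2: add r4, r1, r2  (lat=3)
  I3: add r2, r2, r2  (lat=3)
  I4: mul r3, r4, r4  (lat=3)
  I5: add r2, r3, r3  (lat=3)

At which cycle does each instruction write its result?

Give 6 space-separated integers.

Answer: 4 6 7 7 10 13

Derivation:
I0 add r2: issue@1 deps=(None,None) exec_start@1 write@4
I1 add r4: issue@2 deps=(0,0) exec_start@4 write@6
I2 add r4: issue@3 deps=(None,0) exec_start@4 write@7
I3 add r2: issue@4 deps=(0,0) exec_start@4 write@7
I4 mul r3: issue@5 deps=(2,2) exec_start@7 write@10
I5 add r2: issue@6 deps=(4,4) exec_start@10 write@13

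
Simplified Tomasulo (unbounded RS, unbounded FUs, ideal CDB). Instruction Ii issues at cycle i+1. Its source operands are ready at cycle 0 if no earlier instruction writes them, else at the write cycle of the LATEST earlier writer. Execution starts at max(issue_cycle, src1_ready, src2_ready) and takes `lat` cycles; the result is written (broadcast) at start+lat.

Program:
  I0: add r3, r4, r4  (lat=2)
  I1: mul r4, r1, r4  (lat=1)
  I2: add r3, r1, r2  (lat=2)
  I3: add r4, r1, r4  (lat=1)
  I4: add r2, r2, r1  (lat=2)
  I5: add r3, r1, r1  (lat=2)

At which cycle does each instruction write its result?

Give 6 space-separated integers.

Answer: 3 3 5 5 7 8

Derivation:
I0 add r3: issue@1 deps=(None,None) exec_start@1 write@3
I1 mul r4: issue@2 deps=(None,None) exec_start@2 write@3
I2 add r3: issue@3 deps=(None,None) exec_start@3 write@5
I3 add r4: issue@4 deps=(None,1) exec_start@4 write@5
I4 add r2: issue@5 deps=(None,None) exec_start@5 write@7
I5 add r3: issue@6 deps=(None,None) exec_start@6 write@8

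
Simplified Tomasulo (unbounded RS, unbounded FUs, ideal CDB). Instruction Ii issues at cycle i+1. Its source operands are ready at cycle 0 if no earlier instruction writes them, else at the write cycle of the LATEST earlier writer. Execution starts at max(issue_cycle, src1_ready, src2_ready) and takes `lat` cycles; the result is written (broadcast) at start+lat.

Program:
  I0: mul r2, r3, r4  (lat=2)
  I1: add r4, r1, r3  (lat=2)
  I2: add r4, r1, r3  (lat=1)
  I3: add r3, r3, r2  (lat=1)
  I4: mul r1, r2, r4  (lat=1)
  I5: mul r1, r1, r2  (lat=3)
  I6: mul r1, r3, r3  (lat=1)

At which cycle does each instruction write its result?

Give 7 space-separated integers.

Answer: 3 4 4 5 6 9 8

Derivation:
I0 mul r2: issue@1 deps=(None,None) exec_start@1 write@3
I1 add r4: issue@2 deps=(None,None) exec_start@2 write@4
I2 add r4: issue@3 deps=(None,None) exec_start@3 write@4
I3 add r3: issue@4 deps=(None,0) exec_start@4 write@5
I4 mul r1: issue@5 deps=(0,2) exec_start@5 write@6
I5 mul r1: issue@6 deps=(4,0) exec_start@6 write@9
I6 mul r1: issue@7 deps=(3,3) exec_start@7 write@8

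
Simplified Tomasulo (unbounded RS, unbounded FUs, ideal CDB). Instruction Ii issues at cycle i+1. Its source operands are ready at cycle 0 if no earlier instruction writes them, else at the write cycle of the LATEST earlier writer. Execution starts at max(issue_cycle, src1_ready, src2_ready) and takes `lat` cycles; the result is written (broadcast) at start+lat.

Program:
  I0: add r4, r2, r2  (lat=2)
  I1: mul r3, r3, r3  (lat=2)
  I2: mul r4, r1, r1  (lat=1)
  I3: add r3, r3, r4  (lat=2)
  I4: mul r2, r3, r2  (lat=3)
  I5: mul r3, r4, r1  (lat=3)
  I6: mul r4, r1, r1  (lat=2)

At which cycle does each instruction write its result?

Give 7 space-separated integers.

I0 add r4: issue@1 deps=(None,None) exec_start@1 write@3
I1 mul r3: issue@2 deps=(None,None) exec_start@2 write@4
I2 mul r4: issue@3 deps=(None,None) exec_start@3 write@4
I3 add r3: issue@4 deps=(1,2) exec_start@4 write@6
I4 mul r2: issue@5 deps=(3,None) exec_start@6 write@9
I5 mul r3: issue@6 deps=(2,None) exec_start@6 write@9
I6 mul r4: issue@7 deps=(None,None) exec_start@7 write@9

Answer: 3 4 4 6 9 9 9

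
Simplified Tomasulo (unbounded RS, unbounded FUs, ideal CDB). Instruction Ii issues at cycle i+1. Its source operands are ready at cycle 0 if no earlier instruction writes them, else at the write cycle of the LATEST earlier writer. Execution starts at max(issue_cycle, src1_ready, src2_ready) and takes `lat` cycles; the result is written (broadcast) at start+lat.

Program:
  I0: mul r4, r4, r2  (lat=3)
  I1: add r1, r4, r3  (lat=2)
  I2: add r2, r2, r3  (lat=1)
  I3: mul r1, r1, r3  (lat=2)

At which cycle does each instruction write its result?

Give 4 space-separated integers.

Answer: 4 6 4 8

Derivation:
I0 mul r4: issue@1 deps=(None,None) exec_start@1 write@4
I1 add r1: issue@2 deps=(0,None) exec_start@4 write@6
I2 add r2: issue@3 deps=(None,None) exec_start@3 write@4
I3 mul r1: issue@4 deps=(1,None) exec_start@6 write@8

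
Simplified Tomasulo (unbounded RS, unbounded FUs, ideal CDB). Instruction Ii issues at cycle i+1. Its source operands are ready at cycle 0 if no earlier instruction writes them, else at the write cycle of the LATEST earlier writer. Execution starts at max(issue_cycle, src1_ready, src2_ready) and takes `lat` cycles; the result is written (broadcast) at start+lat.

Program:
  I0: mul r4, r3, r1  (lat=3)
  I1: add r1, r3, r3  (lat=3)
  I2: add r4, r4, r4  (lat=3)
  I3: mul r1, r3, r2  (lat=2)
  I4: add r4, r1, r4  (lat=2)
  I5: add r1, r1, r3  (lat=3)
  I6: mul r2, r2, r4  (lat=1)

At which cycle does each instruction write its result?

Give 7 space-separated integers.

Answer: 4 5 7 6 9 9 10

Derivation:
I0 mul r4: issue@1 deps=(None,None) exec_start@1 write@4
I1 add r1: issue@2 deps=(None,None) exec_start@2 write@5
I2 add r4: issue@3 deps=(0,0) exec_start@4 write@7
I3 mul r1: issue@4 deps=(None,None) exec_start@4 write@6
I4 add r4: issue@5 deps=(3,2) exec_start@7 write@9
I5 add r1: issue@6 deps=(3,None) exec_start@6 write@9
I6 mul r2: issue@7 deps=(None,4) exec_start@9 write@10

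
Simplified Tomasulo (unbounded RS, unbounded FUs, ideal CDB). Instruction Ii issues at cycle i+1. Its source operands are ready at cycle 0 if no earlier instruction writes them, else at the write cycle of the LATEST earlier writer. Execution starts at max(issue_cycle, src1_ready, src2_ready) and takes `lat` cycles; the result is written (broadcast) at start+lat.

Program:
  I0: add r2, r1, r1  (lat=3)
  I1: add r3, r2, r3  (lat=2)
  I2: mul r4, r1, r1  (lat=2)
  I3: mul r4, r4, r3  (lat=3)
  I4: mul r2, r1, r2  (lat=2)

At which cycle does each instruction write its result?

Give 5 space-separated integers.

I0 add r2: issue@1 deps=(None,None) exec_start@1 write@4
I1 add r3: issue@2 deps=(0,None) exec_start@4 write@6
I2 mul r4: issue@3 deps=(None,None) exec_start@3 write@5
I3 mul r4: issue@4 deps=(2,1) exec_start@6 write@9
I4 mul r2: issue@5 deps=(None,0) exec_start@5 write@7

Answer: 4 6 5 9 7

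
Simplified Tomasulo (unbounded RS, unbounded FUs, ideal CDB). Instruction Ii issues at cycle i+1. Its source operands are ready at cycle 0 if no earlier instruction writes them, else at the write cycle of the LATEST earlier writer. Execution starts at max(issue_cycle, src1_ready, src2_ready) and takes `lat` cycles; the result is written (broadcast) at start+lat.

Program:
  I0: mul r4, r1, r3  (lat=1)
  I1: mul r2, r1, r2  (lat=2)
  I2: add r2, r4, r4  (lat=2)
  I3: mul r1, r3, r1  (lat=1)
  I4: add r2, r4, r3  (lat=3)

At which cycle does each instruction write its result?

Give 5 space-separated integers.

I0 mul r4: issue@1 deps=(None,None) exec_start@1 write@2
I1 mul r2: issue@2 deps=(None,None) exec_start@2 write@4
I2 add r2: issue@3 deps=(0,0) exec_start@3 write@5
I3 mul r1: issue@4 deps=(None,None) exec_start@4 write@5
I4 add r2: issue@5 deps=(0,None) exec_start@5 write@8

Answer: 2 4 5 5 8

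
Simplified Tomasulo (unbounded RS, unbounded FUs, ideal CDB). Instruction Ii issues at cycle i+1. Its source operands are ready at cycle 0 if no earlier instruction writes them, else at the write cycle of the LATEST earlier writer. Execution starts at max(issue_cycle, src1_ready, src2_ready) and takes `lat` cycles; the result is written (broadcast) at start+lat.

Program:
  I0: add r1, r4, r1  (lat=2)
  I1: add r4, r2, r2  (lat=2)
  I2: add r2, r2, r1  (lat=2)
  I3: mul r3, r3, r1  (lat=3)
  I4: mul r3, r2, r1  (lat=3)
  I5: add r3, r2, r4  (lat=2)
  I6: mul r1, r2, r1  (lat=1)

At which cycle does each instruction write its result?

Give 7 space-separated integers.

I0 add r1: issue@1 deps=(None,None) exec_start@1 write@3
I1 add r4: issue@2 deps=(None,None) exec_start@2 write@4
I2 add r2: issue@3 deps=(None,0) exec_start@3 write@5
I3 mul r3: issue@4 deps=(None,0) exec_start@4 write@7
I4 mul r3: issue@5 deps=(2,0) exec_start@5 write@8
I5 add r3: issue@6 deps=(2,1) exec_start@6 write@8
I6 mul r1: issue@7 deps=(2,0) exec_start@7 write@8

Answer: 3 4 5 7 8 8 8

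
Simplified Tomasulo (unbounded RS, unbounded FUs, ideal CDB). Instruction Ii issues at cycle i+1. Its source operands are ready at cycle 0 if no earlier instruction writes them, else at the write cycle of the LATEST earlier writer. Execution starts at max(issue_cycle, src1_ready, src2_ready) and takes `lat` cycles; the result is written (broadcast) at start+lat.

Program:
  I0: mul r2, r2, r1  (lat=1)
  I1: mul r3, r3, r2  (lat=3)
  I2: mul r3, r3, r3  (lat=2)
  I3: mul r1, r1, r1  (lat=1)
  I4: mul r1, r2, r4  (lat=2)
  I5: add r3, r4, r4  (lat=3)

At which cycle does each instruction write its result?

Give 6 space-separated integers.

Answer: 2 5 7 5 7 9

Derivation:
I0 mul r2: issue@1 deps=(None,None) exec_start@1 write@2
I1 mul r3: issue@2 deps=(None,0) exec_start@2 write@5
I2 mul r3: issue@3 deps=(1,1) exec_start@5 write@7
I3 mul r1: issue@4 deps=(None,None) exec_start@4 write@5
I4 mul r1: issue@5 deps=(0,None) exec_start@5 write@7
I5 add r3: issue@6 deps=(None,None) exec_start@6 write@9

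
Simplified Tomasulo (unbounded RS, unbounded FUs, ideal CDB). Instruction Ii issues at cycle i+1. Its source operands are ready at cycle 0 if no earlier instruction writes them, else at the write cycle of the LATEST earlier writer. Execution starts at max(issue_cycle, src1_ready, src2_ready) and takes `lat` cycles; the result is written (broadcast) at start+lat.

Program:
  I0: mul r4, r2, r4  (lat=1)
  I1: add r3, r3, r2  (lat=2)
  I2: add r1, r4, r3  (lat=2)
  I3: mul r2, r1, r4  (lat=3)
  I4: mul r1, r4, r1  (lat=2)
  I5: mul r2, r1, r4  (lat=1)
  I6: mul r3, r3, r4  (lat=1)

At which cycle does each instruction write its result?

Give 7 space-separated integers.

Answer: 2 4 6 9 8 9 8

Derivation:
I0 mul r4: issue@1 deps=(None,None) exec_start@1 write@2
I1 add r3: issue@2 deps=(None,None) exec_start@2 write@4
I2 add r1: issue@3 deps=(0,1) exec_start@4 write@6
I3 mul r2: issue@4 deps=(2,0) exec_start@6 write@9
I4 mul r1: issue@5 deps=(0,2) exec_start@6 write@8
I5 mul r2: issue@6 deps=(4,0) exec_start@8 write@9
I6 mul r3: issue@7 deps=(1,0) exec_start@7 write@8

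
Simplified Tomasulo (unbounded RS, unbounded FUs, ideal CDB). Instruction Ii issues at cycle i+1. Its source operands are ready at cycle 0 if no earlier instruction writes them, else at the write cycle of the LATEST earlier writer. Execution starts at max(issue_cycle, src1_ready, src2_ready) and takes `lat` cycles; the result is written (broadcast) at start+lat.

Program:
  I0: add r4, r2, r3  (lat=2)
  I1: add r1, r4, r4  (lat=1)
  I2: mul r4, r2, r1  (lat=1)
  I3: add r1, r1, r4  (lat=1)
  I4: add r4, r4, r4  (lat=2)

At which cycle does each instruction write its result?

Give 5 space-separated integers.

I0 add r4: issue@1 deps=(None,None) exec_start@1 write@3
I1 add r1: issue@2 deps=(0,0) exec_start@3 write@4
I2 mul r4: issue@3 deps=(None,1) exec_start@4 write@5
I3 add r1: issue@4 deps=(1,2) exec_start@5 write@6
I4 add r4: issue@5 deps=(2,2) exec_start@5 write@7

Answer: 3 4 5 6 7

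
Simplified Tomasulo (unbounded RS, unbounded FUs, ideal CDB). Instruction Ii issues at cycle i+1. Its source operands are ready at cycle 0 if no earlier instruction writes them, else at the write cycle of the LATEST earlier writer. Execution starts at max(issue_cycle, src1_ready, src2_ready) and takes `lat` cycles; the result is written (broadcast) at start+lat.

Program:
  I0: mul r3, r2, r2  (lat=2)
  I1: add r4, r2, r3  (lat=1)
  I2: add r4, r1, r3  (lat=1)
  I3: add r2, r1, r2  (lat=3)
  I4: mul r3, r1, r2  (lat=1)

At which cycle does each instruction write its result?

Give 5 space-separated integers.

Answer: 3 4 4 7 8

Derivation:
I0 mul r3: issue@1 deps=(None,None) exec_start@1 write@3
I1 add r4: issue@2 deps=(None,0) exec_start@3 write@4
I2 add r4: issue@3 deps=(None,0) exec_start@3 write@4
I3 add r2: issue@4 deps=(None,None) exec_start@4 write@7
I4 mul r3: issue@5 deps=(None,3) exec_start@7 write@8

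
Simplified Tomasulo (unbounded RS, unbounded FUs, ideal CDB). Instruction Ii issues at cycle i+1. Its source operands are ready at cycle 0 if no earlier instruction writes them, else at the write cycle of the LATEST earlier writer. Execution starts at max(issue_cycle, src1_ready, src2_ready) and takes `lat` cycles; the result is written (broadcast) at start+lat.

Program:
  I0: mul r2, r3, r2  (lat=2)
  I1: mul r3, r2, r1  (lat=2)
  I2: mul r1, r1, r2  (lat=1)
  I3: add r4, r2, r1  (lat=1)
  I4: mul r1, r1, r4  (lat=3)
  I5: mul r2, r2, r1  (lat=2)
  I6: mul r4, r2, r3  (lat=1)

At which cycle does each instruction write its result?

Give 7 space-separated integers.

Answer: 3 5 4 5 8 10 11

Derivation:
I0 mul r2: issue@1 deps=(None,None) exec_start@1 write@3
I1 mul r3: issue@2 deps=(0,None) exec_start@3 write@5
I2 mul r1: issue@3 deps=(None,0) exec_start@3 write@4
I3 add r4: issue@4 deps=(0,2) exec_start@4 write@5
I4 mul r1: issue@5 deps=(2,3) exec_start@5 write@8
I5 mul r2: issue@6 deps=(0,4) exec_start@8 write@10
I6 mul r4: issue@7 deps=(5,1) exec_start@10 write@11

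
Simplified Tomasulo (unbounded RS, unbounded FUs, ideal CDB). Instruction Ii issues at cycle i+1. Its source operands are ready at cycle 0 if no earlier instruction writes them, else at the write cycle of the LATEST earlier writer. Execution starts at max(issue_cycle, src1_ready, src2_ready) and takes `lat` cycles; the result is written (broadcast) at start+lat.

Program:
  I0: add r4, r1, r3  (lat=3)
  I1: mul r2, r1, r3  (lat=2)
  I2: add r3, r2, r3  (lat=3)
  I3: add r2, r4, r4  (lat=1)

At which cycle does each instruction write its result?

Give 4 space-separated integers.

Answer: 4 4 7 5

Derivation:
I0 add r4: issue@1 deps=(None,None) exec_start@1 write@4
I1 mul r2: issue@2 deps=(None,None) exec_start@2 write@4
I2 add r3: issue@3 deps=(1,None) exec_start@4 write@7
I3 add r2: issue@4 deps=(0,0) exec_start@4 write@5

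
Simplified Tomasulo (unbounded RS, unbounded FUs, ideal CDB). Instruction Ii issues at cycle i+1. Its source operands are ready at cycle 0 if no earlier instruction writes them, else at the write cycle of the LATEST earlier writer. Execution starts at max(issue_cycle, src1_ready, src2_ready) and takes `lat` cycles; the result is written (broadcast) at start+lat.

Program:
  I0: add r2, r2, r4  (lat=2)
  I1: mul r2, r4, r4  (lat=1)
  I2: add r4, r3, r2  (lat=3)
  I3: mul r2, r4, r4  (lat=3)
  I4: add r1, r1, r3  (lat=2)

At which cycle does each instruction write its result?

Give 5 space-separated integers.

I0 add r2: issue@1 deps=(None,None) exec_start@1 write@3
I1 mul r2: issue@2 deps=(None,None) exec_start@2 write@3
I2 add r4: issue@3 deps=(None,1) exec_start@3 write@6
I3 mul r2: issue@4 deps=(2,2) exec_start@6 write@9
I4 add r1: issue@5 deps=(None,None) exec_start@5 write@7

Answer: 3 3 6 9 7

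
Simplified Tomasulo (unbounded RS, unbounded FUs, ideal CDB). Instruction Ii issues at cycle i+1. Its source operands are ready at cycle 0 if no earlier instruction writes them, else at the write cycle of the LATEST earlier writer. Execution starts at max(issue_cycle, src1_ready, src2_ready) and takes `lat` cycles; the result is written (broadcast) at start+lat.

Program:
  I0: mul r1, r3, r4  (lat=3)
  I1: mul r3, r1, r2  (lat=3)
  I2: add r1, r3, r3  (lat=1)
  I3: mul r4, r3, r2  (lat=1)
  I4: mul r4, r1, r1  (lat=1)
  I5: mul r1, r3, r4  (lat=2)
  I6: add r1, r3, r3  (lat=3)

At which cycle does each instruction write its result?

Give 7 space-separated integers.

Answer: 4 7 8 8 9 11 10

Derivation:
I0 mul r1: issue@1 deps=(None,None) exec_start@1 write@4
I1 mul r3: issue@2 deps=(0,None) exec_start@4 write@7
I2 add r1: issue@3 deps=(1,1) exec_start@7 write@8
I3 mul r4: issue@4 deps=(1,None) exec_start@7 write@8
I4 mul r4: issue@5 deps=(2,2) exec_start@8 write@9
I5 mul r1: issue@6 deps=(1,4) exec_start@9 write@11
I6 add r1: issue@7 deps=(1,1) exec_start@7 write@10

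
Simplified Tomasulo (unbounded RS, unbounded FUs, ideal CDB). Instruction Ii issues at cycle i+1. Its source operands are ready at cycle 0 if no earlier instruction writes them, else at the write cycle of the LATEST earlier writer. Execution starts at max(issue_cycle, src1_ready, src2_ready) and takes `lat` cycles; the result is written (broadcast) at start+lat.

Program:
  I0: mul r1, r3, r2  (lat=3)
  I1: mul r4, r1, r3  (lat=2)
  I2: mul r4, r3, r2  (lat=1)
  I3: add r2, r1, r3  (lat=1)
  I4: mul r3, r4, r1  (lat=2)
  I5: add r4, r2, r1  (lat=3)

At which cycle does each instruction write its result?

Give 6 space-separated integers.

Answer: 4 6 4 5 7 9

Derivation:
I0 mul r1: issue@1 deps=(None,None) exec_start@1 write@4
I1 mul r4: issue@2 deps=(0,None) exec_start@4 write@6
I2 mul r4: issue@3 deps=(None,None) exec_start@3 write@4
I3 add r2: issue@4 deps=(0,None) exec_start@4 write@5
I4 mul r3: issue@5 deps=(2,0) exec_start@5 write@7
I5 add r4: issue@6 deps=(3,0) exec_start@6 write@9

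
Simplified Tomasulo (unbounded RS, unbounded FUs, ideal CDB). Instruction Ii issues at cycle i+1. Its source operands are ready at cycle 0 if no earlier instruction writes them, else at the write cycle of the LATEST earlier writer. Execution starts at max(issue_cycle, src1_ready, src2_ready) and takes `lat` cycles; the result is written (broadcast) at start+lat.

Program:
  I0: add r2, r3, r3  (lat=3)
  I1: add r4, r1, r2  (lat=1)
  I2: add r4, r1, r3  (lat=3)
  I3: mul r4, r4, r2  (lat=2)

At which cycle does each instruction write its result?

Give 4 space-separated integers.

I0 add r2: issue@1 deps=(None,None) exec_start@1 write@4
I1 add r4: issue@2 deps=(None,0) exec_start@4 write@5
I2 add r4: issue@3 deps=(None,None) exec_start@3 write@6
I3 mul r4: issue@4 deps=(2,0) exec_start@6 write@8

Answer: 4 5 6 8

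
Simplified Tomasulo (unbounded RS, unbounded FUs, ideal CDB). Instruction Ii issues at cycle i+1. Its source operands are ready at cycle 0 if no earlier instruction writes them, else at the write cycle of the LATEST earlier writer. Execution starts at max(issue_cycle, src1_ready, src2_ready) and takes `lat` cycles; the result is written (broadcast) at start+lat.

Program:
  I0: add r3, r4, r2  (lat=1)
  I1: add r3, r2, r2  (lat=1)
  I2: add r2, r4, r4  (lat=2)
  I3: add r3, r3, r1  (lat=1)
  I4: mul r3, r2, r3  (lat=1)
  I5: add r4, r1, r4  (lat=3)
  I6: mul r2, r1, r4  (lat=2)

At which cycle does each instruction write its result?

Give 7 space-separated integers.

Answer: 2 3 5 5 6 9 11

Derivation:
I0 add r3: issue@1 deps=(None,None) exec_start@1 write@2
I1 add r3: issue@2 deps=(None,None) exec_start@2 write@3
I2 add r2: issue@3 deps=(None,None) exec_start@3 write@5
I3 add r3: issue@4 deps=(1,None) exec_start@4 write@5
I4 mul r3: issue@5 deps=(2,3) exec_start@5 write@6
I5 add r4: issue@6 deps=(None,None) exec_start@6 write@9
I6 mul r2: issue@7 deps=(None,5) exec_start@9 write@11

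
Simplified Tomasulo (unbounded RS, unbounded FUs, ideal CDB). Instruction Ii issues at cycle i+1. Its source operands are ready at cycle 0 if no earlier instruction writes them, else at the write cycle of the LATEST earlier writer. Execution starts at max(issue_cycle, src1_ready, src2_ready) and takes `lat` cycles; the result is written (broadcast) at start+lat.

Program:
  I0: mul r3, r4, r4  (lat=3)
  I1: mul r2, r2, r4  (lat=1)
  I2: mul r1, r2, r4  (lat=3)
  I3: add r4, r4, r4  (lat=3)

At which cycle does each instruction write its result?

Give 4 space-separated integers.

I0 mul r3: issue@1 deps=(None,None) exec_start@1 write@4
I1 mul r2: issue@2 deps=(None,None) exec_start@2 write@3
I2 mul r1: issue@3 deps=(1,None) exec_start@3 write@6
I3 add r4: issue@4 deps=(None,None) exec_start@4 write@7

Answer: 4 3 6 7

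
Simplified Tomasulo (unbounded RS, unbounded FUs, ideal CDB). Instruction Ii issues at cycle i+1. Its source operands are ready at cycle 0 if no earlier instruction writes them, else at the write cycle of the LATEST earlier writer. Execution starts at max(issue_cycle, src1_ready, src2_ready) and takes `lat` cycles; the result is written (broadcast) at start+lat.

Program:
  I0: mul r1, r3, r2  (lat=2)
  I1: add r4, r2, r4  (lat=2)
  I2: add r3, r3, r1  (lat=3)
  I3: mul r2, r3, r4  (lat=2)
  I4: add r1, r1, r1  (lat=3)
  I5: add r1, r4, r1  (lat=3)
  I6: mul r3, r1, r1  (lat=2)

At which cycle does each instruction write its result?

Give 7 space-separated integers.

Answer: 3 4 6 8 8 11 13

Derivation:
I0 mul r1: issue@1 deps=(None,None) exec_start@1 write@3
I1 add r4: issue@2 deps=(None,None) exec_start@2 write@4
I2 add r3: issue@3 deps=(None,0) exec_start@3 write@6
I3 mul r2: issue@4 deps=(2,1) exec_start@6 write@8
I4 add r1: issue@5 deps=(0,0) exec_start@5 write@8
I5 add r1: issue@6 deps=(1,4) exec_start@8 write@11
I6 mul r3: issue@7 deps=(5,5) exec_start@11 write@13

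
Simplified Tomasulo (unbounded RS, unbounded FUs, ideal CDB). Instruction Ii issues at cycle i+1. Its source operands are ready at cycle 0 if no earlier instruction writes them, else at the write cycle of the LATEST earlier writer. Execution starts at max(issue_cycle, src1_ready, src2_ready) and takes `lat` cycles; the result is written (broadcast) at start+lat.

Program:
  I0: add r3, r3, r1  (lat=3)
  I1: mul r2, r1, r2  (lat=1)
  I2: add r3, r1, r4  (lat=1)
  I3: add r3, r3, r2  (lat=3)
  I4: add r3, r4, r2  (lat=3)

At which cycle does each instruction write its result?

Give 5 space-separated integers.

I0 add r3: issue@1 deps=(None,None) exec_start@1 write@4
I1 mul r2: issue@2 deps=(None,None) exec_start@2 write@3
I2 add r3: issue@3 deps=(None,None) exec_start@3 write@4
I3 add r3: issue@4 deps=(2,1) exec_start@4 write@7
I4 add r3: issue@5 deps=(None,1) exec_start@5 write@8

Answer: 4 3 4 7 8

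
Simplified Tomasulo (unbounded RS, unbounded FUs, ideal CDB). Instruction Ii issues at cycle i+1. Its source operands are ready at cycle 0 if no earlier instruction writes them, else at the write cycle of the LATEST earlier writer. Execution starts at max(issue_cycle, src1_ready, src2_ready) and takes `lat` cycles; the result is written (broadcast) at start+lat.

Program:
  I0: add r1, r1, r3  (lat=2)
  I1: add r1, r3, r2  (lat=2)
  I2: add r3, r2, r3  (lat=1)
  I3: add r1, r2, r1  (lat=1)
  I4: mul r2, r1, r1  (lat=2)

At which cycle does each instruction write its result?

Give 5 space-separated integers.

Answer: 3 4 4 5 7

Derivation:
I0 add r1: issue@1 deps=(None,None) exec_start@1 write@3
I1 add r1: issue@2 deps=(None,None) exec_start@2 write@4
I2 add r3: issue@3 deps=(None,None) exec_start@3 write@4
I3 add r1: issue@4 deps=(None,1) exec_start@4 write@5
I4 mul r2: issue@5 deps=(3,3) exec_start@5 write@7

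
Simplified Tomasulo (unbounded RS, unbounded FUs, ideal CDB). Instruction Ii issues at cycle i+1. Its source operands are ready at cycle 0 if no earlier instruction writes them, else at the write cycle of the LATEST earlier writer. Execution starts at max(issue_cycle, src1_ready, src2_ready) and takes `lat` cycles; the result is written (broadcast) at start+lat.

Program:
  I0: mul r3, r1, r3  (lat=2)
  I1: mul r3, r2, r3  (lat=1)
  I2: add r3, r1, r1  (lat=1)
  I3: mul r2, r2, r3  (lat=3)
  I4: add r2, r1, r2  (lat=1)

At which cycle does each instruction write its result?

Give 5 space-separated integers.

Answer: 3 4 4 7 8

Derivation:
I0 mul r3: issue@1 deps=(None,None) exec_start@1 write@3
I1 mul r3: issue@2 deps=(None,0) exec_start@3 write@4
I2 add r3: issue@3 deps=(None,None) exec_start@3 write@4
I3 mul r2: issue@4 deps=(None,2) exec_start@4 write@7
I4 add r2: issue@5 deps=(None,3) exec_start@7 write@8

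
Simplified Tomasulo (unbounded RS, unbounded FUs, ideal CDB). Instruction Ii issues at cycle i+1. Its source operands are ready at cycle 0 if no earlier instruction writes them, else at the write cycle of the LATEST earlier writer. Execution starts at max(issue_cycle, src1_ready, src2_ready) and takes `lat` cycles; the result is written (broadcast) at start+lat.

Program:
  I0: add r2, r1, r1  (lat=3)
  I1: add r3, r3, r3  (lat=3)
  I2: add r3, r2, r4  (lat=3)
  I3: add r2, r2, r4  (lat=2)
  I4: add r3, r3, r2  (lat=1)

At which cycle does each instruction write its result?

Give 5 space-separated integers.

Answer: 4 5 7 6 8

Derivation:
I0 add r2: issue@1 deps=(None,None) exec_start@1 write@4
I1 add r3: issue@2 deps=(None,None) exec_start@2 write@5
I2 add r3: issue@3 deps=(0,None) exec_start@4 write@7
I3 add r2: issue@4 deps=(0,None) exec_start@4 write@6
I4 add r3: issue@5 deps=(2,3) exec_start@7 write@8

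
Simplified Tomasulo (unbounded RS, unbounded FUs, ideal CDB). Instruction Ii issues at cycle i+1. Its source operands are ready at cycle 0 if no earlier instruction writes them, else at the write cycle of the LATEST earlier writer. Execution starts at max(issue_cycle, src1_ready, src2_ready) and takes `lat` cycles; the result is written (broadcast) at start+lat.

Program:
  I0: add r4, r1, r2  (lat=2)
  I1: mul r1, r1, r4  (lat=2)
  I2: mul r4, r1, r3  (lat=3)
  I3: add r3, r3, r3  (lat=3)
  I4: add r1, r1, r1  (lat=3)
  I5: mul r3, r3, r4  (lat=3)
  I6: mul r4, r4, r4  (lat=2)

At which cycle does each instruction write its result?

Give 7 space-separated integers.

I0 add r4: issue@1 deps=(None,None) exec_start@1 write@3
I1 mul r1: issue@2 deps=(None,0) exec_start@3 write@5
I2 mul r4: issue@3 deps=(1,None) exec_start@5 write@8
I3 add r3: issue@4 deps=(None,None) exec_start@4 write@7
I4 add r1: issue@5 deps=(1,1) exec_start@5 write@8
I5 mul r3: issue@6 deps=(3,2) exec_start@8 write@11
I6 mul r4: issue@7 deps=(2,2) exec_start@8 write@10

Answer: 3 5 8 7 8 11 10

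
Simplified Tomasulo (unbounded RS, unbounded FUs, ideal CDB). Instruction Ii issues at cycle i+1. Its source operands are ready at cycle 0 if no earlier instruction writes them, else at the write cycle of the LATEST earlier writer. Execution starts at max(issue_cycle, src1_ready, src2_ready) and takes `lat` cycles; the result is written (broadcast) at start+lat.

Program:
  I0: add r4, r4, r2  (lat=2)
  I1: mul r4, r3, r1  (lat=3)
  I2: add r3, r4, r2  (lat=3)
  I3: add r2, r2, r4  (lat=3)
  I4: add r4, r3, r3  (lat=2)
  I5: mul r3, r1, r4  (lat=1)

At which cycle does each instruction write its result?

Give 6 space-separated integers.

Answer: 3 5 8 8 10 11

Derivation:
I0 add r4: issue@1 deps=(None,None) exec_start@1 write@3
I1 mul r4: issue@2 deps=(None,None) exec_start@2 write@5
I2 add r3: issue@3 deps=(1,None) exec_start@5 write@8
I3 add r2: issue@4 deps=(None,1) exec_start@5 write@8
I4 add r4: issue@5 deps=(2,2) exec_start@8 write@10
I5 mul r3: issue@6 deps=(None,4) exec_start@10 write@11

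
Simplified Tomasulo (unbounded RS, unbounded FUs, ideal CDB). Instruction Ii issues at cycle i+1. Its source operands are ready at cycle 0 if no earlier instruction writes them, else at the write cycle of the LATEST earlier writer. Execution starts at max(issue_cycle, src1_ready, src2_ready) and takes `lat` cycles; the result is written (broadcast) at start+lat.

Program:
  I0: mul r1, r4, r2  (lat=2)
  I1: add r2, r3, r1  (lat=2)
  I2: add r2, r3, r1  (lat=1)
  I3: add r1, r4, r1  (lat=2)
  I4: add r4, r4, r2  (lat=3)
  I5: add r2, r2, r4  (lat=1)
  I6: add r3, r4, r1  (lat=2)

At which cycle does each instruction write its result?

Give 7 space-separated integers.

I0 mul r1: issue@1 deps=(None,None) exec_start@1 write@3
I1 add r2: issue@2 deps=(None,0) exec_start@3 write@5
I2 add r2: issue@3 deps=(None,0) exec_start@3 write@4
I3 add r1: issue@4 deps=(None,0) exec_start@4 write@6
I4 add r4: issue@5 deps=(None,2) exec_start@5 write@8
I5 add r2: issue@6 deps=(2,4) exec_start@8 write@9
I6 add r3: issue@7 deps=(4,3) exec_start@8 write@10

Answer: 3 5 4 6 8 9 10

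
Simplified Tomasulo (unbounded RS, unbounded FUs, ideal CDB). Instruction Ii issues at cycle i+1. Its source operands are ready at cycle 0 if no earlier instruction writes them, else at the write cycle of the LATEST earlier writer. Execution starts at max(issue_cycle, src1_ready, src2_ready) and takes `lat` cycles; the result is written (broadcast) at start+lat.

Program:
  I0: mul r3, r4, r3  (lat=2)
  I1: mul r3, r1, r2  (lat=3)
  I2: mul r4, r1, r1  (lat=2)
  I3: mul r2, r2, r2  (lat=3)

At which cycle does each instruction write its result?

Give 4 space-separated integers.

I0 mul r3: issue@1 deps=(None,None) exec_start@1 write@3
I1 mul r3: issue@2 deps=(None,None) exec_start@2 write@5
I2 mul r4: issue@3 deps=(None,None) exec_start@3 write@5
I3 mul r2: issue@4 deps=(None,None) exec_start@4 write@7

Answer: 3 5 5 7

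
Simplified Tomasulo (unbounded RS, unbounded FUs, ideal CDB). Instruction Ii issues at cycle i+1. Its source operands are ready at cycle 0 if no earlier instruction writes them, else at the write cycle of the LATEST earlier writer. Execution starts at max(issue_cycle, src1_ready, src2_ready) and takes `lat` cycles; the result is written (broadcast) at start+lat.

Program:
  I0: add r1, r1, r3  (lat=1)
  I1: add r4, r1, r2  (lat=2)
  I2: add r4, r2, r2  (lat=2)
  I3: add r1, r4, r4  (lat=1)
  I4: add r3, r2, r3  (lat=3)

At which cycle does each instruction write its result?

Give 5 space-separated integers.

Answer: 2 4 5 6 8

Derivation:
I0 add r1: issue@1 deps=(None,None) exec_start@1 write@2
I1 add r4: issue@2 deps=(0,None) exec_start@2 write@4
I2 add r4: issue@3 deps=(None,None) exec_start@3 write@5
I3 add r1: issue@4 deps=(2,2) exec_start@5 write@6
I4 add r3: issue@5 deps=(None,None) exec_start@5 write@8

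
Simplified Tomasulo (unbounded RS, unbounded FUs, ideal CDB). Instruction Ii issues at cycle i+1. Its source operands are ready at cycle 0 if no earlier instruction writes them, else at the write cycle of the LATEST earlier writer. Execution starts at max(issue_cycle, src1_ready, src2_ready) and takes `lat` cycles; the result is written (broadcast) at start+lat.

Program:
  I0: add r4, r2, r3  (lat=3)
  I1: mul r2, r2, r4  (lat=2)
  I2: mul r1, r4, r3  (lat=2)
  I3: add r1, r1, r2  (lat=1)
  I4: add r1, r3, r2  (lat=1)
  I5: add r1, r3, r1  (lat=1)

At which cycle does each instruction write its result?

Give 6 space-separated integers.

I0 add r4: issue@1 deps=(None,None) exec_start@1 write@4
I1 mul r2: issue@2 deps=(None,0) exec_start@4 write@6
I2 mul r1: issue@3 deps=(0,None) exec_start@4 write@6
I3 add r1: issue@4 deps=(2,1) exec_start@6 write@7
I4 add r1: issue@5 deps=(None,1) exec_start@6 write@7
I5 add r1: issue@6 deps=(None,4) exec_start@7 write@8

Answer: 4 6 6 7 7 8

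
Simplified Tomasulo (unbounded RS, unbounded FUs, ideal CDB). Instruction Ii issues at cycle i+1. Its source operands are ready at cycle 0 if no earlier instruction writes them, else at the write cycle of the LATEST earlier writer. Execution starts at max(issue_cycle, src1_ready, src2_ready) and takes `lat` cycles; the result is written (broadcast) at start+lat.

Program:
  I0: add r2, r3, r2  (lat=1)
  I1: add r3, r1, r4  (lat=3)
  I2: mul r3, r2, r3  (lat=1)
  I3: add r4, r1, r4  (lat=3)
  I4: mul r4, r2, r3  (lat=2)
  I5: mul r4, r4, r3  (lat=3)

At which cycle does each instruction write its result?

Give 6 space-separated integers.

I0 add r2: issue@1 deps=(None,None) exec_start@1 write@2
I1 add r3: issue@2 deps=(None,None) exec_start@2 write@5
I2 mul r3: issue@3 deps=(0,1) exec_start@5 write@6
I3 add r4: issue@4 deps=(None,None) exec_start@4 write@7
I4 mul r4: issue@5 deps=(0,2) exec_start@6 write@8
I5 mul r4: issue@6 deps=(4,2) exec_start@8 write@11

Answer: 2 5 6 7 8 11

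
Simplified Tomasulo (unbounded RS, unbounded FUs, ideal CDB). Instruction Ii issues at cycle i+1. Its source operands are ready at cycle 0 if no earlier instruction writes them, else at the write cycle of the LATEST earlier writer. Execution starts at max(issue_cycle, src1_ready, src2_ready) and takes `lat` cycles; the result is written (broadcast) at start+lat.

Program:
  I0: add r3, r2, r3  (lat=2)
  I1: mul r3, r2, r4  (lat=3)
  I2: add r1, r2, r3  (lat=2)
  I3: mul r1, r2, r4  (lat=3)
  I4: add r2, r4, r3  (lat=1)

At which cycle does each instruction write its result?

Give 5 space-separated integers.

I0 add r3: issue@1 deps=(None,None) exec_start@1 write@3
I1 mul r3: issue@2 deps=(None,None) exec_start@2 write@5
I2 add r1: issue@3 deps=(None,1) exec_start@5 write@7
I3 mul r1: issue@4 deps=(None,None) exec_start@4 write@7
I4 add r2: issue@5 deps=(None,1) exec_start@5 write@6

Answer: 3 5 7 7 6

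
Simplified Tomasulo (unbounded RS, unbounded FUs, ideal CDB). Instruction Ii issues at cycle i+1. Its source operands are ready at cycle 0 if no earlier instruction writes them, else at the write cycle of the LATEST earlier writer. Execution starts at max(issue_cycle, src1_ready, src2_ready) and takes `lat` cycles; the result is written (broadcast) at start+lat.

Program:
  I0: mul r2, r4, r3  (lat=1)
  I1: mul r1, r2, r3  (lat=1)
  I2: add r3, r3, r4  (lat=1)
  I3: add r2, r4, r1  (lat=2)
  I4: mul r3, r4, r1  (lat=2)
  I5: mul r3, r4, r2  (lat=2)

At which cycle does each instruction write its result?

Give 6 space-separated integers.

I0 mul r2: issue@1 deps=(None,None) exec_start@1 write@2
I1 mul r1: issue@2 deps=(0,None) exec_start@2 write@3
I2 add r3: issue@3 deps=(None,None) exec_start@3 write@4
I3 add r2: issue@4 deps=(None,1) exec_start@4 write@6
I4 mul r3: issue@5 deps=(None,1) exec_start@5 write@7
I5 mul r3: issue@6 deps=(None,3) exec_start@6 write@8

Answer: 2 3 4 6 7 8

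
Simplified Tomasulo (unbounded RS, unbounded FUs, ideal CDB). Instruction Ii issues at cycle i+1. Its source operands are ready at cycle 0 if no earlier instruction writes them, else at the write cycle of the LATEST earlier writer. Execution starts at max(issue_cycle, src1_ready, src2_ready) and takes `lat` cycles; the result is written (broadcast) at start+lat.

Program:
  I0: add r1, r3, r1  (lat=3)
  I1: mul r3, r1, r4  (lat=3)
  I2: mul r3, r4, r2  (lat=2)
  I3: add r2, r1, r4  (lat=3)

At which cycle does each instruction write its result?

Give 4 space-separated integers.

Answer: 4 7 5 7

Derivation:
I0 add r1: issue@1 deps=(None,None) exec_start@1 write@4
I1 mul r3: issue@2 deps=(0,None) exec_start@4 write@7
I2 mul r3: issue@3 deps=(None,None) exec_start@3 write@5
I3 add r2: issue@4 deps=(0,None) exec_start@4 write@7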